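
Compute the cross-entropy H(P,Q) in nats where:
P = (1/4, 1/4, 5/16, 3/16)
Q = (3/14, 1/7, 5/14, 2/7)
1.4282 nats

Cross-entropy: H(P,Q) = -Σ p(x) log q(x)

Alternatively: H(P,Q) = H(P) + D_KL(P||Q)
H(P) = 1.3705 nats
D_KL(P||Q) = 0.0577 nats

H(P,Q) = 1.3705 + 0.0577 = 1.4282 nats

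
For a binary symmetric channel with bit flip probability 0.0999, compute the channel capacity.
0.5313 bits

For a binary symmetric channel (BSC) with error probability p:
Capacity C = 1 - H(p) bits per symbol

where H(p) = -p log₂(p) - (1-p) log₂(1-p) is the binary entropy function.

H(0.0999) = 0.4687 bits
C = 1 - 0.4687 = 0.5313 bits per symbol

This means we can reliably transmit up to 0.5313 bits of information per channel use.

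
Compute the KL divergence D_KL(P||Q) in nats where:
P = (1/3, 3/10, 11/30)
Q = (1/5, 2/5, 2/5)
0.0521 nats

KL divergence: D_KL(P||Q) = Σ p(x) log(p(x)/q(x))

Computing term by term:
  x=0: 1/3 × log_e[(1/3)/(1/5)] = 1/3 × 0.5108 = 0.1703
  x=1: 3/10 × log_e[(3/10)/(2/5)] = 3/10 × -0.2877 = -0.0863
  x=2: 11/30 × log_e[(11/30)/(2/5)] = 11/30 × -0.0870 = -0.0319

D_KL(P||Q) = 0.0521 nats

Note: KL divergence is always non-negative and equals 0 iff P = Q.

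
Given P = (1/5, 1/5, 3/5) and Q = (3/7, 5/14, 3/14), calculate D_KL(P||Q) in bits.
0.5040 bits

KL divergence: D_KL(P||Q) = Σ p(x) log(p(x)/q(x))

Computing term by term:
  x=0: 1/5 × log_2[(1/5)/(3/7)] = 1/5 × -1.0995 = -0.2199
  x=1: 1/5 × log_2[(1/5)/(5/14)] = 1/5 × -0.8365 = -0.1673
  x=2: 3/5 × log_2[(3/5)/(3/14)] = 3/5 × 1.4854 = 0.8913

D_KL(P||Q) = 0.5040 bits

Note: KL divergence is always non-negative and equals 0 iff P = Q.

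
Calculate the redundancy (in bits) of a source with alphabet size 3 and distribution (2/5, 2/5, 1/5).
0.0630 bits

Redundancy measures how far a source is from maximum entropy:
R = H_max - H(X)

Maximum entropy for 3 symbols: H_max = log_2(3) = 1.5850 bits
Actual entropy: H(X) = 1.5219 bits
Redundancy: R = 1.5850 - 1.5219 = 0.0630 bits

This redundancy represents potential for compression: the source could be compressed by 0.0630 bits per symbol.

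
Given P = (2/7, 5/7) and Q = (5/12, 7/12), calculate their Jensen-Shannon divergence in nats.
0.0094 nats

Jensen-Shannon divergence is:
JSD(P||Q) = 0.5 × D_KL(P||M) + 0.5 × D_KL(Q||M)
where M = 0.5 × (P + Q) is the mixture distribution.

M = 0.5 × (2/7, 5/7) + 0.5 × (5/12, 7/12) = (0.35119, 0.64881)

D_KL(P||M) = 0.0097 nats
D_KL(Q||M) = 0.0092 nats

JSD(P||Q) = 0.5 × 0.0097 + 0.5 × 0.0092 = 0.0094 nats

Unlike KL divergence, JSD is symmetric and bounded: 0 ≤ JSD ≤ log(2).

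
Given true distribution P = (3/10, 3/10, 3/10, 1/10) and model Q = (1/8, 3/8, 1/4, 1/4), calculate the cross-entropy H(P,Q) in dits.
0.6395 dits

Cross-entropy: H(P,Q) = -Σ p(x) log q(x)

Alternatively: H(P,Q) = H(P) + D_KL(P||Q)
H(P) = 0.5706 dits
D_KL(P||Q) = 0.0690 dits

H(P,Q) = 0.5706 + 0.0690 = 0.6395 dits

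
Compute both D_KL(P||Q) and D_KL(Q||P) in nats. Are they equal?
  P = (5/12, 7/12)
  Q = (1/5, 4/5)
D_KL(P||Q) = 0.1216, D_KL(Q||P) = 0.1059

KL divergence is not symmetric: D_KL(P||Q) ≠ D_KL(Q||P) in general.

D_KL(P||Q) = 0.1216 nats
D_KL(Q||P) = 0.1059 nats

No, they are not equal!

This asymmetry is why KL divergence is not a true distance metric.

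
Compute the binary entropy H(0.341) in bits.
0.9258 bits

The binary entropy function is:
H(p) = -p log(p) - (1-p) log(1-p)

H(0.341) = -0.341 × log_2(0.341) - 0.659 × log_2(0.659)
H(0.341) = 0.9258 bits

Note: Binary entropy is maximized at p=0.5 (H=1 bit) and minimized at p=0 or p=1 (H=0).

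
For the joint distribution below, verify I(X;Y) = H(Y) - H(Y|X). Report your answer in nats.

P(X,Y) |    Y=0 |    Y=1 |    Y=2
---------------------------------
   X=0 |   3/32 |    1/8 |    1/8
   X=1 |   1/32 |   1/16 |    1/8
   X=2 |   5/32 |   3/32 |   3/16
I(X;Y) = 0.0273 nats

Mutual information has multiple equivalent forms:
- I(X;Y) = H(X) - H(X|Y)
- I(X;Y) = H(Y) - H(Y|X)
- I(X;Y) = H(X) + H(Y) - H(X,Y)

Computing all quantities:
H(X) = 1.0612, H(Y) = 1.0752, H(X,Y) = 2.1091
H(X|Y) = 1.0339, H(Y|X) = 1.0479

Verification:
H(X) - H(X|Y) = 1.0612 - 1.0339 = 0.0273
H(Y) - H(Y|X) = 1.0752 - 1.0479 = 0.0273
H(X) + H(Y) - H(X,Y) = 1.0612 + 1.0752 - 2.1091 = 0.0273

All forms give I(X;Y) = 0.0273 nats. ✓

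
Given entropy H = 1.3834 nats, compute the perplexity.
3.9884

Perplexity is e^H (or exp(H) for natural log).

H = 1.3834 nats
Perplexity = e^1.3834 = 3.9884

Interpretation: The model's uncertainty is equivalent to choosing uniformly among 4.0 options.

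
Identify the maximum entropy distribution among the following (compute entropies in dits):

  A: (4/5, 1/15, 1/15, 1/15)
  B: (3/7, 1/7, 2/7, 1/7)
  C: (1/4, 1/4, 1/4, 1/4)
C

For a discrete distribution over n outcomes, entropy is maximized by the uniform distribution.

Computing entropies:
H(A) = 0.3127 dits
H(B) = 0.5546 dits
H(C) = 0.6021 dits

The uniform distribution (where all probabilities equal 1/4) achieves the maximum entropy of log_10(4) = 0.6021 dits.

Distribution C has the highest entropy.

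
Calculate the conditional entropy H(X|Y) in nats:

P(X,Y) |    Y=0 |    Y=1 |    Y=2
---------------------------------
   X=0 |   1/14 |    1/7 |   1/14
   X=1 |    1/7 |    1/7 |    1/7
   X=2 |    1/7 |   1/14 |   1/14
1.0506 nats

Using the chain rule: H(X|Y) = H(X,Y) - H(Y)

First, compute H(X,Y) = 2.1440 nats

Marginal P(Y) = (5/14, 5/14, 2/7)
H(Y) = 1.0934 nats

H(X|Y) = H(X,Y) - H(Y) = 2.1440 - 1.0934 = 1.0506 nats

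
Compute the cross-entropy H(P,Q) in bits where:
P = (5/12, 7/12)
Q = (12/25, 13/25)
0.9915 bits

Cross-entropy: H(P,Q) = -Σ p(x) log q(x)

Alternatively: H(P,Q) = H(P) + D_KL(P||Q)
H(P) = 0.9799 bits
D_KL(P||Q) = 0.0117 bits

H(P,Q) = 0.9799 + 0.0117 = 0.9915 bits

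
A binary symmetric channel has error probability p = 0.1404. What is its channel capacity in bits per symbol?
0.4147 bits

For a binary symmetric channel (BSC) with error probability p:
Capacity C = 1 - H(p) bits per symbol

where H(p) = -p log₂(p) - (1-p) log₂(1-p) is the binary entropy function.

H(0.1404) = 0.5853 bits
C = 1 - 0.5853 = 0.4147 bits per symbol

This means we can reliably transmit up to 0.4147 bits of information per channel use.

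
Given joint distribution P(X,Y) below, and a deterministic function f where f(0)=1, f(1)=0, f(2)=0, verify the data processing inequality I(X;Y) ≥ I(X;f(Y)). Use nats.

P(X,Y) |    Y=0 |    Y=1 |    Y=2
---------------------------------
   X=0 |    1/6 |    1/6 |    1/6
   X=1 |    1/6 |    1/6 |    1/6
I(X;Y) = 0.0000, I(X;f(Y)) = 0.0000, inequality holds: 0.0000 ≥ 0.0000

Data Processing Inequality: For any Markov chain X → Y → Z, we have I(X;Y) ≥ I(X;Z).

Here Z = f(Y) is a deterministic function of Y, forming X → Y → Z.

Original I(X;Y) = 0.0000 nats

After applying f:
P(X,Z) where Z=f(Y):
- P(X,Z=0) = P(X,Y=1) + P(X,Y=2)
- P(X,Z=1) = P(X,Y=0)

I(X;Z) = I(X;f(Y)) = 0.0000 nats

Verification: 0.0000 ≥ 0.0000 ✓

Information cannot be created by processing; the function f can only lose information about X.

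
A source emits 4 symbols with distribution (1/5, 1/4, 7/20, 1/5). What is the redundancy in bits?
0.0411 bits

Redundancy measures how far a source is from maximum entropy:
R = H_max - H(X)

Maximum entropy for 4 symbols: H_max = log_2(4) = 2.0000 bits
Actual entropy: H(X) = 1.9589 bits
Redundancy: R = 2.0000 - 1.9589 = 0.0411 bits

This redundancy represents potential for compression: the source could be compressed by 0.0411 bits per symbol.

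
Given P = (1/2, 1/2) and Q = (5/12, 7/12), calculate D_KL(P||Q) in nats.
0.0141 nats

KL divergence: D_KL(P||Q) = Σ p(x) log(p(x)/q(x))

Computing term by term:
  x=0: 1/2 × log_e[(1/2)/(5/12)] = 1/2 × 0.1823 = 0.0912
  x=1: 1/2 × log_e[(1/2)/(7/12)] = 1/2 × -0.1542 = -0.0771

D_KL(P||Q) = 0.0141 nats

Note: KL divergence is always non-negative and equals 0 iff P = Q.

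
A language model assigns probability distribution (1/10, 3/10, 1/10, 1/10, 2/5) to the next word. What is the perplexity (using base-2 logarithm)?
4.1309

Perplexity is 2^H (or exp(H) for natural log).

First, H = -Σ p log p = 2.0464 bits
Perplexity = 2^2.0464 = 4.1309

Interpretation: The model's uncertainty is equivalent to choosing uniformly among 4.1 options.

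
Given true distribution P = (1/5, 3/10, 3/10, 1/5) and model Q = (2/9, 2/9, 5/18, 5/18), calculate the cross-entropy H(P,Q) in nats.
1.3925 nats

Cross-entropy: H(P,Q) = -Σ p(x) log q(x)

Alternatively: H(P,Q) = H(P) + D_KL(P||Q)
H(P) = 1.3662 nats
D_KL(P||Q) = 0.0263 nats

H(P,Q) = 1.3662 + 0.0263 = 1.3925 nats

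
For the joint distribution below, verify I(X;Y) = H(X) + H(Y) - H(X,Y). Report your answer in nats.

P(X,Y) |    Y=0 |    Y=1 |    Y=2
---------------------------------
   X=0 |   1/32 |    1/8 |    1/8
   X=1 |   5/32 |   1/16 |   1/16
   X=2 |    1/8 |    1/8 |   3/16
I(X;Y) = 0.0715 nats

Mutual information has multiple equivalent forms:
- I(X;Y) = H(X) - H(X|Y)
- I(X;Y) = H(Y) - H(Y|X)
- I(X;Y) = H(X) + H(Y) - H(X,Y)

Computing all quantities:
H(X) = 1.0752, H(Y) = 1.0948, H(X,Y) = 2.0985
H(X|Y) = 1.0037, H(Y|X) = 1.0233

Verification:
H(X) - H(X|Y) = 1.0752 - 1.0037 = 0.0715
H(Y) - H(Y|X) = 1.0948 - 1.0233 = 0.0715
H(X) + H(Y) - H(X,Y) = 1.0752 + 1.0948 - 2.0985 = 0.0715

All forms give I(X;Y) = 0.0715 nats. ✓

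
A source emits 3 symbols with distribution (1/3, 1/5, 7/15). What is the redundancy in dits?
0.0238 dits

Redundancy measures how far a source is from maximum entropy:
R = H_max - H(X)

Maximum entropy for 3 symbols: H_max = log_10(3) = 0.4771 dits
Actual entropy: H(X) = 0.4533 dits
Redundancy: R = 0.4771 - 0.4533 = 0.0238 dits

This redundancy represents potential for compression: the source could be compressed by 0.0238 dits per symbol.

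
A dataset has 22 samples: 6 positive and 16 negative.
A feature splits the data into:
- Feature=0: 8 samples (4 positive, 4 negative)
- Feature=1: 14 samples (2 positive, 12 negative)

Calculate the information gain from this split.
0.1052 bits

Information Gain = H(Y) - H(Y|Feature)

Before split:
P(positive) = 6/22 = 0.2727
H(Y) = 0.8454 bits

After split:
Feature=0: H = 1.0000 bits (weight = 8/22)
Feature=1: H = 0.5917 bits (weight = 14/22)
H(Y|Feature) = (8/22)×1.0000 + (14/22)×0.5917 = 0.7402 bits

Information Gain = 0.8454 - 0.7402 = 0.1052 bits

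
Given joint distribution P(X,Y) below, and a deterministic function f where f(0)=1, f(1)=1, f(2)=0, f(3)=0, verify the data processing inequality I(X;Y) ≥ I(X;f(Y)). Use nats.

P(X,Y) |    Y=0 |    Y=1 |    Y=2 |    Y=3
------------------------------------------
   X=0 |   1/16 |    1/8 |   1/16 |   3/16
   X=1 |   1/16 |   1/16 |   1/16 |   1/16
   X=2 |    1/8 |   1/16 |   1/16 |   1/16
I(X;Y) = 0.0489, I(X;f(Y)) = 0.0108, inequality holds: 0.0489 ≥ 0.0108

Data Processing Inequality: For any Markov chain X → Y → Z, we have I(X;Y) ≥ I(X;Z).

Here Z = f(Y) is a deterministic function of Y, forming X → Y → Z.

Original I(X;Y) = 0.0489 nats

After applying f:
P(X,Z) where Z=f(Y):
- P(X,Z=0) = P(X,Y=2) + P(X,Y=3)
- P(X,Z=1) = P(X,Y=0) + P(X,Y=1)

I(X;Z) = I(X;f(Y)) = 0.0108 nats

Verification: 0.0489 ≥ 0.0108 ✓

Information cannot be created by processing; the function f can only lose information about X.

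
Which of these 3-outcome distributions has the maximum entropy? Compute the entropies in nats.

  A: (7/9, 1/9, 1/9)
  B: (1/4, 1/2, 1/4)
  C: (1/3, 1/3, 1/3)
C

For a discrete distribution over n outcomes, entropy is maximized by the uniform distribution.

Computing entropies:
H(A) = 0.6837 nats
H(B) = 1.0397 nats
H(C) = 1.0986 nats

The uniform distribution (where all probabilities equal 1/3) achieves the maximum entropy of log_e(3) = 1.0986 nats.

Distribution C has the highest entropy.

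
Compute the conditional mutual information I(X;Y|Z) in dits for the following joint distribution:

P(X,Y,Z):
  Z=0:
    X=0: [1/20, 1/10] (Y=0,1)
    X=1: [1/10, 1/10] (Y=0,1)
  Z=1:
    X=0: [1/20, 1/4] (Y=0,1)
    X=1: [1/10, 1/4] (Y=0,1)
0.0050 dits

Conditional mutual information: I(X;Y|Z) = H(X|Z) + H(Y|Z) - H(X,Y|Z)

H(Z) = 0.2812
H(X,Z) = 0.5798 → H(X|Z) = 0.2986
H(Y,Z) = 0.5375 → H(Y|Z) = 0.2563
H(X,Y,Z) = 0.8311 → H(X,Y|Z) = 0.5500

I(X;Y|Z) = 0.2986 + 0.2563 - 0.5500 = 0.0050 dits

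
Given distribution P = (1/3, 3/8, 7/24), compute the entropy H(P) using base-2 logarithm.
1.5774 bits

Shannon entropy is H(X) = -Σ p(x) log p(x).

For P = (1/3, 3/8, 7/24):
H = -1/3 × log_2(1/3) -3/8 × log_2(3/8) -7/24 × log_2(7/24)
H = 1.5774 bits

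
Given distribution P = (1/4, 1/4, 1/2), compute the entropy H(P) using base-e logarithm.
1.0397 nats

Shannon entropy is H(X) = -Σ p(x) log p(x).

For P = (1/4, 1/4, 1/2):
H = -1/4 × log_e(1/4) -1/4 × log_e(1/4) -1/2 × log_e(1/2)
H = 1.0397 nats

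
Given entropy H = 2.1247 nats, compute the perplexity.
8.3704

Perplexity is e^H (or exp(H) for natural log).

H = 2.1247 nats
Perplexity = e^2.1247 = 8.3704

Interpretation: The model's uncertainty is equivalent to choosing uniformly among 8.4 options.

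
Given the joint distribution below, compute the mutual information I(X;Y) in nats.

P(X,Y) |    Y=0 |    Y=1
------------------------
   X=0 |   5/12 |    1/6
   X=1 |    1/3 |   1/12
0.0048 nats

Mutual information: I(X;Y) = H(X) + H(Y) - H(X,Y)

Marginals:
P(X) = (7/12, 5/12), H(X) = 0.6792 nats
P(Y) = (3/4, 1/4), H(Y) = 0.5623 nats

Joint entropy: H(X,Y) = 1.2367 nats

I(X;Y) = 0.6792 + 0.5623 - 1.2367 = 0.0048 nats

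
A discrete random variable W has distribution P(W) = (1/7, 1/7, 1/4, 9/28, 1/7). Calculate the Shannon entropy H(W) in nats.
1.5454 nats

Shannon entropy is H(X) = -Σ p(x) log p(x).

For P = (1/7, 1/7, 1/4, 9/28, 1/7):
H = -1/7 × log_e(1/7) -1/7 × log_e(1/7) -1/4 × log_e(1/4) -9/28 × log_e(9/28) -1/7 × log_e(1/7)
H = 1.5454 nats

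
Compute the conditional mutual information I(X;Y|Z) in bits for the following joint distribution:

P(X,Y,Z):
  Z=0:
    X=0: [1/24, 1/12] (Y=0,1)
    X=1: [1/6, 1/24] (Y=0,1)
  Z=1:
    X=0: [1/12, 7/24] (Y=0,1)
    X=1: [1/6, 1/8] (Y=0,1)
0.1153 bits

Conditional mutual information: I(X;Y|Z) = H(X|Z) + H(Y|Z) - H(X,Y|Z)

H(Z) = 0.9183
H(X,Z) = 1.8956 → H(X|Z) = 0.9773
H(Y,Z) = 1.8727 → H(Y|Z) = 0.9544
H(X,Y,Z) = 2.7347 → H(X,Y|Z) = 1.8164

I(X;Y|Z) = 0.9773 + 0.9544 - 1.8164 = 0.1153 bits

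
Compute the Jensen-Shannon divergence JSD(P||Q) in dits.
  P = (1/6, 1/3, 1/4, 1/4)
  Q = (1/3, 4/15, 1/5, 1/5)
0.0082 dits

Jensen-Shannon divergence is:
JSD(P||Q) = 0.5 × D_KL(P||M) + 0.5 × D_KL(Q||M)
where M = 0.5 × (P + Q) is the mixture distribution.

M = 0.5 × (1/6, 1/3, 1/4, 1/4) + 0.5 × (1/3, 4/15, 1/5, 1/5) = (1/4, 3/10, 9/40, 9/40)

D_KL(P||M) = 0.0088 dits
D_KL(Q||M) = 0.0075 dits

JSD(P||Q) = 0.5 × 0.0088 + 0.5 × 0.0075 = 0.0082 dits

Unlike KL divergence, JSD is symmetric and bounded: 0 ≤ JSD ≤ log(2).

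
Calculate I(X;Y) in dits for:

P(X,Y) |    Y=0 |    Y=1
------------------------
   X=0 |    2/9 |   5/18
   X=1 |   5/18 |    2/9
0.0027 dits

Mutual information: I(X;Y) = H(X) + H(Y) - H(X,Y)

Marginals:
P(X) = (1/2, 1/2), H(X) = 0.3010 dits
P(Y) = (1/2, 1/2), H(Y) = 0.3010 dits

Joint entropy: H(X,Y) = 0.5994 dits

I(X;Y) = 0.3010 + 0.3010 - 0.5994 = 0.0027 dits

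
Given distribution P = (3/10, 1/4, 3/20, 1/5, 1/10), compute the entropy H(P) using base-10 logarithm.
0.6708 dits

Shannon entropy is H(X) = -Σ p(x) log p(x).

For P = (3/10, 1/4, 3/20, 1/5, 1/10):
H = -3/10 × log_10(3/10) -1/4 × log_10(1/4) -3/20 × log_10(3/20) -1/5 × log_10(1/5) -1/10 × log_10(1/10)
H = 0.6708 dits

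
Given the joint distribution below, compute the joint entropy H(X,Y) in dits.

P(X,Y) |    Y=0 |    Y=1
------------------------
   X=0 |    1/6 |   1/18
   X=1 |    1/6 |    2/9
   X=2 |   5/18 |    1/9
0.7348 dits

Joint entropy is H(X,Y) = -Σ_{x,y} p(x,y) log p(x,y).

Summing over all non-zero entries:
H(X,Y) = -[1/6·log_10(1/6) + 1/18·log_10(1/18) + 1/6·log_10(1/6) + 2/9·log_10(2/9) + 5/18·log_10(5/18) + 1/9·log_10(1/9)]
H(X,Y) = 0.7348 dits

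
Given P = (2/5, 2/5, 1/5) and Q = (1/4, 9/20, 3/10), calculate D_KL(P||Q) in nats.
0.0598 nats

KL divergence: D_KL(P||Q) = Σ p(x) log(p(x)/q(x))

Computing term by term:
  x=0: 2/5 × log_e[(2/5)/(1/4)] = 2/5 × 0.4700 = 0.1880
  x=1: 2/5 × log_e[(2/5)/(9/20)] = 2/5 × -0.1178 = -0.0471
  x=2: 1/5 × log_e[(1/5)/(3/10)] = 1/5 × -0.4055 = -0.0811

D_KL(P||Q) = 0.0598 nats

Note: KL divergence is always non-negative and equals 0 iff P = Q.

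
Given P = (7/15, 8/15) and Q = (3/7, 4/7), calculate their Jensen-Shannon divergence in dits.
0.0003 dits

Jensen-Shannon divergence is:
JSD(P||Q) = 0.5 × D_KL(P||M) + 0.5 × D_KL(Q||M)
where M = 0.5 × (P + Q) is the mixture distribution.

M = 0.5 × (7/15, 8/15) + 0.5 × (3/7, 4/7) = (0.447619, 0.552381)

D_KL(P||M) = 0.0003 dits
D_KL(Q||M) = 0.0003 dits

JSD(P||Q) = 0.5 × 0.0003 + 0.5 × 0.0003 = 0.0003 dits

Unlike KL divergence, JSD is symmetric and bounded: 0 ≤ JSD ≤ log(2).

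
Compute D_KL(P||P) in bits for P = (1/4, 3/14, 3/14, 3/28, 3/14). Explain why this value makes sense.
0.0000 bits

KL divergence satisfies the Gibbs inequality: D_KL(P||Q) ≥ 0 for all distributions P, Q.

D_KL(P||Q) = Σ p(x) log(p(x)/q(x))
Each term is p(x) × log_2(p(x)/p(x)) = p(x) × log_2(1) = 0, so the sum is 0.
D_KL(P||Q) = 0.0000 bits

When P = Q, the KL divergence is exactly 0, as there is no 'divergence' between identical distributions.

This non-negativity is a fundamental property: relative entropy cannot be negative because it measures how different Q is from P.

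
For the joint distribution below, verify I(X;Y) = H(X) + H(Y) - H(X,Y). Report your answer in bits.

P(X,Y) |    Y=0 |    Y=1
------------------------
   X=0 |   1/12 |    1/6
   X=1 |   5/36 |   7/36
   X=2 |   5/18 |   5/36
I(X;Y) = 0.0612 bits

Mutual information has multiple equivalent forms:
- I(X;Y) = H(X) - H(X|Y)
- I(X;Y) = H(Y) - H(Y|X)
- I(X;Y) = H(X) + H(Y) - H(X,Y)

Computing all quantities:
H(X) = 1.5546, H(Y) = 1.0000, H(X,Y) = 2.4934
H(X|Y) = 1.4934, H(Y|X) = 0.9388

Verification:
H(X) - H(X|Y) = 1.5546 - 1.4934 = 0.0612
H(Y) - H(Y|X) = 1.0000 - 0.9388 = 0.0612
H(X) + H(Y) - H(X,Y) = 1.5546 + 1.0000 - 2.4934 = 0.0612

All forms give I(X;Y) = 0.0612 bits. ✓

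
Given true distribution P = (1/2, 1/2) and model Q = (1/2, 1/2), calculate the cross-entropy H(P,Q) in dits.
0.3010 dits

Cross-entropy: H(P,Q) = -Σ p(x) log q(x)

Alternatively: H(P,Q) = H(P) + D_KL(P||Q)
H(P) = 0.3010 dits
D_KL(P||Q) = 0.0000 dits

H(P,Q) = 0.3010 + 0.0000 = 0.3010 dits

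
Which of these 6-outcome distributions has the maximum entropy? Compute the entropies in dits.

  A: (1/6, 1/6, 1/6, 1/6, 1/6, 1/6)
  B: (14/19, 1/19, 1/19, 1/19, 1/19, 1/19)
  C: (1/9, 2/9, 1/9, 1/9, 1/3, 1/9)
A

For a discrete distribution over n outcomes, entropy is maximized by the uniform distribution.

Computing entropies:
H(A) = 0.7782 dits
H(B) = 0.4342 dits
H(C) = 0.7283 dits

The uniform distribution (where all probabilities equal 1/6) achieves the maximum entropy of log_10(6) = 0.7782 dits.

Distribution A has the highest entropy.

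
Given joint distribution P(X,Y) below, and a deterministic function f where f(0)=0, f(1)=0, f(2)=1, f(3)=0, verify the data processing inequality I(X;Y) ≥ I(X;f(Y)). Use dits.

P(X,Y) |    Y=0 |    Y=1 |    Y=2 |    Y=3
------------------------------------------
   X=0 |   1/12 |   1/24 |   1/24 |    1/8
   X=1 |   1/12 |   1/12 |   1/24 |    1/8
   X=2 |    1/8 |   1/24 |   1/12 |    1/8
I(X;Y) = 0.0087, I(X;f(Y)) = 0.0029, inequality holds: 0.0087 ≥ 0.0029

Data Processing Inequality: For any Markov chain X → Y → Z, we have I(X;Y) ≥ I(X;Z).

Here Z = f(Y) is a deterministic function of Y, forming X → Y → Z.

Original I(X;Y) = 0.0087 dits

After applying f:
P(X,Z) where Z=f(Y):
- P(X,Z=0) = P(X,Y=0) + P(X,Y=1) + P(X,Y=3)
- P(X,Z=1) = P(X,Y=2)

I(X;Z) = I(X;f(Y)) = 0.0029 dits

Verification: 0.0087 ≥ 0.0029 ✓

Information cannot be created by processing; the function f can only lose information about X.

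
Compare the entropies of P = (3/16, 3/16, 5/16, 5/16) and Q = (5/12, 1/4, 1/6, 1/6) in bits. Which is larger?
P

Computing entropies in bits:
H(P) = 1.9544
H(Q) = 1.8879

Distribution P has higher entropy.

Intuition: The distribution closer to uniform (more spread out) has higher entropy.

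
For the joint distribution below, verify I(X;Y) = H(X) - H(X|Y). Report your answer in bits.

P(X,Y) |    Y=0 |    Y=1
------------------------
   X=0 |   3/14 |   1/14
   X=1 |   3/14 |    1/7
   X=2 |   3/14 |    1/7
I(X;Y) = 0.0150 bits

Mutual information has multiple equivalent forms:
- I(X;Y) = H(X) - H(X|Y)
- I(X;Y) = H(Y) - H(Y|X)
- I(X;Y) = H(X) + H(Y) - H(X,Y)

Computing all quantities:
H(X) = 1.5774, H(Y) = 0.9403, H(X,Y) = 2.5027
H(X|Y) = 1.5625, H(Y|X) = 0.9253

Verification:
H(X) - H(X|Y) = 1.5774 - 1.5625 = 0.0150
H(Y) - H(Y|X) = 0.9403 - 0.9253 = 0.0150
H(X) + H(Y) - H(X,Y) = 1.5774 + 0.9403 - 2.5027 = 0.0150

All forms give I(X;Y) = 0.0150 bits. ✓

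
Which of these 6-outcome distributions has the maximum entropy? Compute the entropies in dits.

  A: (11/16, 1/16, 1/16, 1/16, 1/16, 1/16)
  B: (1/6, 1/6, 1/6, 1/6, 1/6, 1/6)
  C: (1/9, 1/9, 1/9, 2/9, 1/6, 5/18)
B

For a discrete distribution over n outcomes, entropy is maximized by the uniform distribution.

Computing entropies:
H(A) = 0.4882 dits
H(B) = 0.7782 dits
H(C) = 0.7475 dits

The uniform distribution (where all probabilities equal 1/6) achieves the maximum entropy of log_10(6) = 0.7782 dits.

Distribution B has the highest entropy.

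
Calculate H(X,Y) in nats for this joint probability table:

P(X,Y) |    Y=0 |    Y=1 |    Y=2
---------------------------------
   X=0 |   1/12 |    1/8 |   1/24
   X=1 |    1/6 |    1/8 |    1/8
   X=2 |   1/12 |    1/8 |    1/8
2.1448 nats

Joint entropy is H(X,Y) = -Σ_{x,y} p(x,y) log p(x,y).

Summing over all non-zero entries:
H(X,Y) = -[1/12·log_e(1/12) + 1/8·log_e(1/8) + 1/24·log_e(1/24) + 1/6·log_e(1/6) + 1/8·log_e(1/8) + 1/8·log_e(1/8) + 1/12·log_e(1/12) + 1/8·log_e(1/8) + 1/8·log_e(1/8)]
H(X,Y) = 2.1448 nats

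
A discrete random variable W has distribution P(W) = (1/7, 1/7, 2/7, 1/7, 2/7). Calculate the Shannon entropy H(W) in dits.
0.6731 dits

Shannon entropy is H(X) = -Σ p(x) log p(x).

For P = (1/7, 1/7, 2/7, 1/7, 2/7):
H = -1/7 × log_10(1/7) -1/7 × log_10(1/7) -2/7 × log_10(2/7) -1/7 × log_10(1/7) -2/7 × log_10(2/7)
H = 0.6731 dits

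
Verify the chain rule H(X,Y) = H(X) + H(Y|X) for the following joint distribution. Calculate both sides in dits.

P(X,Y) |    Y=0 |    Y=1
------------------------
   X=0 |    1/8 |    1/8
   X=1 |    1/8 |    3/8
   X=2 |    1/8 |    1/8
H(X,Y) = 0.7242, H(X) = 0.4515, H(Y|X) = 0.2726 (all in dits)

Chain rule: H(X,Y) = H(X) + H(Y|X)

Left side — joint entropy directly:
H(X,Y) = -Σ p(x,y) log p(x,y) = 0.7242 dits

Right side — compute H(Y|X) from the conditional distributions:
P(X) = (1/4, 1/2, 1/4), so H(X) = 0.4515 dits
H(Y|X) = Σ_x P(X=x) · H(Y|X=x):
  P(Y|X=0) = (1/2, 1/2), H(Y|X=0) = 0.3010, weight P(X=0) = 1/4
  P(Y|X=1) = (1/4, 3/4), H(Y|X=1) = 0.2442, weight P(X=1) = 1/2
  P(Y|X=2) = (1/2, 1/2), H(Y|X=2) = 0.3010, weight P(X=2) = 1/4
H(Y|X) = 0.2726 dits

H(X) + H(Y|X) = 0.4515 + 0.2726 = 0.7242 dits

Both sides equal 0.7242 dits. ✓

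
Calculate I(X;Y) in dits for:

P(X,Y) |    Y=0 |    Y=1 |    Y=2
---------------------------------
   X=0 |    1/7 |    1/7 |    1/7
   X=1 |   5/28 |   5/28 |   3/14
0.0004 dits

Mutual information: I(X;Y) = H(X) + H(Y) - H(X,Y)

Marginals:
P(X) = (3/7, 4/7), H(X) = 0.2966 dits
P(Y) = (9/28, 9/28, 5/14), H(Y) = 0.4766 dits

Joint entropy: H(X,Y) = 0.7728 dits

I(X;Y) = 0.2966 + 0.4766 - 0.7728 = 0.0004 dits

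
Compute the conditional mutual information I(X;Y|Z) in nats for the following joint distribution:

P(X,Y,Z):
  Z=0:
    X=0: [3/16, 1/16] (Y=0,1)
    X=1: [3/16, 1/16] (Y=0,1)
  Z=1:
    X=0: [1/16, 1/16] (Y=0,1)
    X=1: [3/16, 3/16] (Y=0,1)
0.0000 nats

Conditional mutual information: I(X;Y|Z) = H(X|Z) + H(Y|Z) - H(X,Y|Z)

H(Z) = 0.6931
H(X,Z) = 1.3209 → H(X|Z) = 0.6277
H(Y,Z) = 1.3209 → H(Y|Z) = 0.6277
H(X,Y,Z) = 1.9486 → H(X,Y|Z) = 1.2555

I(X;Y|Z) = 0.6277 + 0.6277 - 1.2555 = 0.0000 nats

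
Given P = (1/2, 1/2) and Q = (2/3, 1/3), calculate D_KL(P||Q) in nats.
0.0589 nats

KL divergence: D_KL(P||Q) = Σ p(x) log(p(x)/q(x))

Computing term by term:
  x=0: 1/2 × log_e[(1/2)/(2/3)] = 1/2 × -0.2877 = -0.1438
  x=1: 1/2 × log_e[(1/2)/(1/3)] = 1/2 × 0.4055 = 0.2027

D_KL(P||Q) = 0.0589 nats

Note: KL divergence is always non-negative and equals 0 iff P = Q.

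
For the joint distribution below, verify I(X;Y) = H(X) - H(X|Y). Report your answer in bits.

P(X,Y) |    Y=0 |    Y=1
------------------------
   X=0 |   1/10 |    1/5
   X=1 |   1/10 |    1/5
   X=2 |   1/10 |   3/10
I(X;Y) = 0.0058 bits

Mutual information has multiple equivalent forms:
- I(X;Y) = H(X) - H(X|Y)
- I(X;Y) = H(Y) - H(Y|X)
- I(X;Y) = H(X) + H(Y) - H(X,Y)

Computing all quantities:
H(X) = 1.5710, H(Y) = 0.8813, H(X,Y) = 2.4464
H(X|Y) = 1.5651, H(Y|X) = 0.8755

Verification:
H(X) - H(X|Y) = 1.5710 - 1.5651 = 0.0058
H(Y) - H(Y|X) = 0.8813 - 0.8755 = 0.0058
H(X) + H(Y) - H(X,Y) = 1.5710 + 0.8813 - 2.4464 = 0.0058

All forms give I(X;Y) = 0.0058 bits. ✓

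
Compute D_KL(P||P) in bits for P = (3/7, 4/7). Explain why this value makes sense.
0.0000 bits

KL divergence satisfies the Gibbs inequality: D_KL(P||Q) ≥ 0 for all distributions P, Q.

D_KL(P||Q) = Σ p(x) log(p(x)/q(x))
Each term is p(x) × log_2(p(x)/p(x)) = p(x) × log_2(1) = 0, so the sum is 0.
D_KL(P||Q) = 0.0000 bits

When P = Q, the KL divergence is exactly 0, as there is no 'divergence' between identical distributions.

This non-negativity is a fundamental property: relative entropy cannot be negative because it measures how different Q is from P.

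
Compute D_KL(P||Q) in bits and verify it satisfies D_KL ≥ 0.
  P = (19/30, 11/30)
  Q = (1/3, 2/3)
0.2702 bits

KL divergence satisfies the Gibbs inequality: D_KL(P||Q) ≥ 0 for all distributions P, Q.

D_KL(P||Q) = Σ p(x) log(p(x)/q(x))
Term by term:
  x=0: 19/30 × log_2[(19/30)/(1/3)] = 0.5865
  x=1: 11/30 × log_2[(11/30)/(2/3)] = -0.3162
D_KL(P||Q) = 0.2702 bits

D_KL(P||Q) = 0.2702 ≥ 0 ✓

This non-negativity is a fundamental property: relative entropy cannot be negative because it measures how different Q is from P.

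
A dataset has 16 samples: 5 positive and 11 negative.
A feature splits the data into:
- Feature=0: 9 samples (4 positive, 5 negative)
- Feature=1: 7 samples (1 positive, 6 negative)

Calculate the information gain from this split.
0.0797 bits

Information Gain = H(Y) - H(Y|Feature)

Before split:
P(positive) = 5/16 = 0.3125
H(Y) = 0.8960 bits

After split:
Feature=0: H = 0.9911 bits (weight = 9/16)
Feature=1: H = 0.5917 bits (weight = 7/16)
H(Y|Feature) = (9/16)×0.9911 + (7/16)×0.5917 = 0.8163 bits

Information Gain = 0.8960 - 0.8163 = 0.0797 bits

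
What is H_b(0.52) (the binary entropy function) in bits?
0.9988 bits

The binary entropy function is:
H(p) = -p log(p) - (1-p) log(1-p)

H(0.52) = -0.52 × log_2(0.52) - 0.48 × log_2(0.48)
H(0.52) = 0.9988 bits

Note: Binary entropy is maximized at p=0.5 (H=1 bit) and minimized at p=0 or p=1 (H=0).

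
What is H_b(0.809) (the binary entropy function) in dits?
0.2118 dits

The binary entropy function is:
H(p) = -p log(p) - (1-p) log(1-p)

H(0.809) = -0.809 × log_10(0.809) - 0.191 × log_10(0.191)
H(0.809) = 0.2118 dits

Note: Binary entropy is maximized at p=0.5 (H=1 bit) and minimized at p=0 or p=1 (H=0).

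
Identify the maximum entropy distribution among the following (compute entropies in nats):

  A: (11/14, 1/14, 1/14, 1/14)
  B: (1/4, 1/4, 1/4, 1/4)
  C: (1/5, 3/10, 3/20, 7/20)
B

For a discrete distribution over n outcomes, entropy is maximized by the uniform distribution.

Computing entropies:
H(A) = 0.7550 nats
H(B) = 1.3863 nats
H(C) = 1.3351 nats

The uniform distribution (where all probabilities equal 1/4) achieves the maximum entropy of log_e(4) = 1.3863 nats.

Distribution B has the highest entropy.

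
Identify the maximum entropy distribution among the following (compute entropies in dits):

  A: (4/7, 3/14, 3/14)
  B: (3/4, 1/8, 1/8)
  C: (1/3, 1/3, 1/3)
C

For a discrete distribution over n outcomes, entropy is maximized by the uniform distribution.

Computing entropies:
H(A) = 0.4256 dits
H(B) = 0.3195 dits
H(C) = 0.4771 dits

The uniform distribution (where all probabilities equal 1/3) achieves the maximum entropy of log_10(3) = 0.4771 dits.

Distribution C has the highest entropy.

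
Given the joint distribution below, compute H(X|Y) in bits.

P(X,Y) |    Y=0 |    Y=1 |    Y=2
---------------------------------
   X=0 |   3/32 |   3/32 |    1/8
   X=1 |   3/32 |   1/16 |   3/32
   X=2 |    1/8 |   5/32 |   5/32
1.5381 bits

Using the chain rule: H(X|Y) = H(X,Y) - H(Y)

First, compute H(X,Y) = 3.1175 bits

Marginal P(Y) = (5/16, 5/16, 3/8)
H(Y) = 1.5794 bits

H(X|Y) = H(X,Y) - H(Y) = 3.1175 - 1.5794 = 1.5381 bits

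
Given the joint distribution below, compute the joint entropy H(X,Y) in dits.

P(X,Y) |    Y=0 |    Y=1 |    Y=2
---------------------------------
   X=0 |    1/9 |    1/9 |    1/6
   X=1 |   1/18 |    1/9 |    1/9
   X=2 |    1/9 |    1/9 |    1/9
0.9416 dits

Joint entropy is H(X,Y) = -Σ_{x,y} p(x,y) log p(x,y).

Summing over all non-zero entries:
H(X,Y) = -[1/9·log_10(1/9) + 1/9·log_10(1/9) + 1/6·log_10(1/6) + 1/18·log_10(1/18) + 1/9·log_10(1/9) + 1/9·log_10(1/9) + 1/9·log_10(1/9) + 1/9·log_10(1/9) + 1/9·log_10(1/9)]
H(X,Y) = 0.9416 dits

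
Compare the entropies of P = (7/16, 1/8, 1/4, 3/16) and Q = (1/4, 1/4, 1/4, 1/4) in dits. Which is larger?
Q

Computing entropies in dits:
H(P) = 0.5568
H(Q) = 0.6021

Distribution Q has higher entropy.

Intuition: The distribution closer to uniform (more spread out) has higher entropy.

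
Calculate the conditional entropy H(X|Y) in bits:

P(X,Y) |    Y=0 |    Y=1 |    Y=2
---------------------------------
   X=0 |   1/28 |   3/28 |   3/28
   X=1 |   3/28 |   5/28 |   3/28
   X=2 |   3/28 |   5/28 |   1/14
1.5273 bits

Using the chain rule: H(X|Y) = H(X,Y) - H(Y)

First, compute H(X,Y) = 3.0576 bits

Marginal P(Y) = (1/4, 13/28, 2/7)
H(Y) = 1.5303 bits

H(X|Y) = H(X,Y) - H(Y) = 3.0576 - 1.5303 = 1.5273 bits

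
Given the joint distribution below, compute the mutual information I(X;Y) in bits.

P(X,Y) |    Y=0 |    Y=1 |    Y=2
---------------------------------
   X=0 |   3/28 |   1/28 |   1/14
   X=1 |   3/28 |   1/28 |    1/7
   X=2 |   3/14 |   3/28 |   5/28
0.0177 bits

Mutual information: I(X;Y) = H(X) + H(Y) - H(X,Y)

Marginals:
P(X) = (3/14, 2/7, 1/2), H(X) = 1.4926 bits
P(Y) = (3/7, 5/28, 11/28), H(Y) = 1.4972 bits

Joint entropy: H(X,Y) = 2.9722 bits

I(X;Y) = 1.4926 + 1.4972 - 2.9722 = 0.0177 bits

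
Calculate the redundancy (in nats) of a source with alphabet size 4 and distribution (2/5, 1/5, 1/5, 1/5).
0.0541 nats

Redundancy measures how far a source is from maximum entropy:
R = H_max - H(X)

Maximum entropy for 4 symbols: H_max = log_e(4) = 1.3863 nats
Actual entropy: H(X) = 1.3322 nats
Redundancy: R = 1.3863 - 1.3322 = 0.0541 nats

This redundancy represents potential for compression: the source could be compressed by 0.0541 nats per symbol.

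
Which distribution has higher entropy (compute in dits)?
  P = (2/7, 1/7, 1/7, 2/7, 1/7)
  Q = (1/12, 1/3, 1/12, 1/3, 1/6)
P

Computing entropies in dits:
H(P) = 0.6731
H(Q) = 0.6276

Distribution P has higher entropy.

Intuition: The distribution closer to uniform (more spread out) has higher entropy.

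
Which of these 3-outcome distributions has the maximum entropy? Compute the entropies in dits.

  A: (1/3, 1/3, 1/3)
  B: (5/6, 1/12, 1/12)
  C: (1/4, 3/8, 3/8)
A

For a discrete distribution over n outcomes, entropy is maximized by the uniform distribution.

Computing entropies:
H(A) = 0.4771 dits
H(B) = 0.2458 dits
H(C) = 0.4700 dits

The uniform distribution (where all probabilities equal 1/3) achieves the maximum entropy of log_10(3) = 0.4771 dits.

Distribution A has the highest entropy.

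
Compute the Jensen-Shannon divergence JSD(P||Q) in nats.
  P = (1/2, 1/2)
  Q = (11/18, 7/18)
0.0063 nats

Jensen-Shannon divergence is:
JSD(P||Q) = 0.5 × D_KL(P||M) + 0.5 × D_KL(Q||M)
where M = 0.5 × (P + Q) is the mixture distribution.

M = 0.5 × (1/2, 1/2) + 0.5 × (11/18, 7/18) = (5/9, 4/9)

D_KL(P||M) = 0.0062 nats
D_KL(Q||M) = 0.0063 nats

JSD(P||Q) = 0.5 × 0.0062 + 0.5 × 0.0063 = 0.0063 nats

Unlike KL divergence, JSD is symmetric and bounded: 0 ≤ JSD ≤ log(2).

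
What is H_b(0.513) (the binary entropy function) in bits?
0.9995 bits

The binary entropy function is:
H(p) = -p log(p) - (1-p) log(1-p)

H(0.513) = -0.513 × log_2(0.513) - 0.487 × log_2(0.487)
H(0.513) = 0.9995 bits

Note: Binary entropy is maximized at p=0.5 (H=1 bit) and minimized at p=0 or p=1 (H=0).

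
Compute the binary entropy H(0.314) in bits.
0.8977 bits

The binary entropy function is:
H(p) = -p log(p) - (1-p) log(1-p)

H(0.314) = -0.314 × log_2(0.314) - 0.686 × log_2(0.686)
H(0.314) = 0.8977 bits

Note: Binary entropy is maximized at p=0.5 (H=1 bit) and minimized at p=0 or p=1 (H=0).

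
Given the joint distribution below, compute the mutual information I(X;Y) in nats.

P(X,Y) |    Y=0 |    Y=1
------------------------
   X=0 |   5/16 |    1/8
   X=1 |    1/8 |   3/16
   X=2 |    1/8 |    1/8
0.0400 nats

Mutual information: I(X;Y) = H(X) + H(Y) - H(X,Y)

Marginals:
P(X) = (7/16, 5/16, 1/4), H(X) = 1.0717 nats
P(Y) = (9/16, 7/16), H(Y) = 0.6853 nats

Joint entropy: H(X,Y) = 1.7171 nats

I(X;Y) = 1.0717 + 0.6853 - 1.7171 = 0.0400 nats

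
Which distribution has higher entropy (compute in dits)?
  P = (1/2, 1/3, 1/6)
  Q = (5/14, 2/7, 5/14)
Q

Computing entropies in dits:
H(P) = 0.4392
H(Q) = 0.4748

Distribution Q has higher entropy.

Intuition: The distribution closer to uniform (more spread out) has higher entropy.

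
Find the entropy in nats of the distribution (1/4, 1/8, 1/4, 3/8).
1.3209 nats

Shannon entropy is H(X) = -Σ p(x) log p(x).

For P = (1/4, 1/8, 1/4, 3/8):
H = -1/4 × log_e(1/4) -1/8 × log_e(1/8) -1/4 × log_e(1/4) -3/8 × log_e(3/8)
H = 1.3209 nats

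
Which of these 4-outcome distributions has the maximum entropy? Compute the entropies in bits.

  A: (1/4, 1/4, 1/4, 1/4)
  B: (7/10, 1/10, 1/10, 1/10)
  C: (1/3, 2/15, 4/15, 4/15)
A

For a discrete distribution over n outcomes, entropy is maximized by the uniform distribution.

Computing entropies:
H(A) = 2.0000 bits
H(B) = 1.3568 bits
H(C) = 1.9329 bits

The uniform distribution (where all probabilities equal 1/4) achieves the maximum entropy of log_2(4) = 2.0000 bits.

Distribution A has the highest entropy.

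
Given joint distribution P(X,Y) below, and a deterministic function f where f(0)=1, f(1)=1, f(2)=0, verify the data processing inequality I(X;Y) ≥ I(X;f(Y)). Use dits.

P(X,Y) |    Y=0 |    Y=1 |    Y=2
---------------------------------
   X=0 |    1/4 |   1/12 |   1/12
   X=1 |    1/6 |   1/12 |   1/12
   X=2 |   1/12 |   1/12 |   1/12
I(X;Y) = 0.0098, I(X;f(Y)) = 0.0032, inequality holds: 0.0098 ≥ 0.0032

Data Processing Inequality: For any Markov chain X → Y → Z, we have I(X;Y) ≥ I(X;Z).

Here Z = f(Y) is a deterministic function of Y, forming X → Y → Z.

Original I(X;Y) = 0.0098 dits

After applying f:
P(X,Z) where Z=f(Y):
- P(X,Z=0) = P(X,Y=2)
- P(X,Z=1) = P(X,Y=0) + P(X,Y=1)

I(X;Z) = I(X;f(Y)) = 0.0032 dits

Verification: 0.0098 ≥ 0.0032 ✓

Information cannot be created by processing; the function f can only lose information about X.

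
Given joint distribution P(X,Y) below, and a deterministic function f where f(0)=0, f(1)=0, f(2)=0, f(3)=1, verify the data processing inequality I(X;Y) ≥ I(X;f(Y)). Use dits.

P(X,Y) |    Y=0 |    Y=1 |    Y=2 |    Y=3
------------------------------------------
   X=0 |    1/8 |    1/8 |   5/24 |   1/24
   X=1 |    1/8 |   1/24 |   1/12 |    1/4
I(X;Y) = 0.0573, I(X;f(Y)) = 0.0494, inequality holds: 0.0573 ≥ 0.0494

Data Processing Inequality: For any Markov chain X → Y → Z, we have I(X;Y) ≥ I(X;Z).

Here Z = f(Y) is a deterministic function of Y, forming X → Y → Z.

Original I(X;Y) = 0.0573 dits

After applying f:
P(X,Z) where Z=f(Y):
- P(X,Z=0) = P(X,Y=0) + P(X,Y=1) + P(X,Y=2)
- P(X,Z=1) = P(X,Y=3)

I(X;Z) = I(X;f(Y)) = 0.0494 dits

Verification: 0.0573 ≥ 0.0494 ✓

Information cannot be created by processing; the function f can only lose information about X.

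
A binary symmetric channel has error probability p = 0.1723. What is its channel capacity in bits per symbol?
0.3371 bits

For a binary symmetric channel (BSC) with error probability p:
Capacity C = 1 - H(p) bits per symbol

where H(p) = -p log₂(p) - (1-p) log₂(1-p) is the binary entropy function.

H(0.1723) = 0.6629 bits
C = 1 - 0.6629 = 0.3371 bits per symbol

This means we can reliably transmit up to 0.3371 bits of information per channel use.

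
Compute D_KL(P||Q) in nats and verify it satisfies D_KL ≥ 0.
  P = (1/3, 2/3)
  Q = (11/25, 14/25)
0.0237 nats

KL divergence satisfies the Gibbs inequality: D_KL(P||Q) ≥ 0 for all distributions P, Q.

D_KL(P||Q) = Σ p(x) log(p(x)/q(x))
Term by term:
  x=0: 1/3 × log_e[(1/3)/(11/25)] = -0.0925
  x=1: 2/3 × log_e[(2/3)/(14/25)] = 0.1162
D_KL(P||Q) = 0.0237 nats

D_KL(P||Q) = 0.0237 ≥ 0 ✓

This non-negativity is a fundamental property: relative entropy cannot be negative because it measures how different Q is from P.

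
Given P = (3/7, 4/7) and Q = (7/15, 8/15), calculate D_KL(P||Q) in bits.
0.0042 bits

KL divergence: D_KL(P||Q) = Σ p(x) log(p(x)/q(x))

Computing term by term:
  x=0: 3/7 × log_2[(3/7)/(7/15)] = 3/7 × -0.1229 = -0.0527
  x=1: 4/7 × log_2[(4/7)/(8/15)] = 4/7 × 0.0995 = 0.0569

D_KL(P||Q) = 0.0042 bits

Note: KL divergence is always non-negative and equals 0 iff P = Q.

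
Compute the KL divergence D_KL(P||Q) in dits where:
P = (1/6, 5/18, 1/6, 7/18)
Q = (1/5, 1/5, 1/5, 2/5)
0.0085 dits

KL divergence: D_KL(P||Q) = Σ p(x) log(p(x)/q(x))

Computing term by term:
  x=0: 1/6 × log_10[(1/6)/(1/5)] = 1/6 × -0.0792 = -0.0132
  x=1: 5/18 × log_10[(5/18)/(1/5)] = 5/18 × 0.1427 = 0.0396
  x=2: 1/6 × log_10[(1/6)/(1/5)] = 1/6 × -0.0792 = -0.0132
  x=3: 7/18 × log_10[(7/18)/(2/5)] = 7/18 × -0.0122 = -0.0048

D_KL(P||Q) = 0.0085 dits

Note: KL divergence is always non-negative and equals 0 iff P = Q.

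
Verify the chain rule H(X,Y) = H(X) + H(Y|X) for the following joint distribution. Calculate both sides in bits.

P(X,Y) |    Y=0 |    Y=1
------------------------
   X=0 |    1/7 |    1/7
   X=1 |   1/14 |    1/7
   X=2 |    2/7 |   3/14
H(X,Y) = 2.4677, H(X) = 1.4926, H(Y|X) = 0.9751 (all in bits)

Chain rule: H(X,Y) = H(X) + H(Y|X)

Left side — joint entropy directly:
H(X,Y) = -Σ p(x,y) log p(x,y) = 2.4677 bits

Right side — compute H(Y|X) from the conditional distributions:
P(X) = (2/7, 3/14, 1/2), so H(X) = 1.4926 bits
H(Y|X) = Σ_x P(X=x) · H(Y|X=x):
  P(Y|X=0) = (1/2, 1/2), H(Y|X=0) = 1.0000, weight P(X=0) = 2/7
  P(Y|X=1) = (1/3, 2/3), H(Y|X=1) = 0.9183, weight P(X=1) = 3/14
  P(Y|X=2) = (4/7, 3/7), H(Y|X=2) = 0.9852, weight P(X=2) = 1/2
H(Y|X) = 0.9751 bits

H(X) + H(Y|X) = 1.4926 + 0.9751 = 2.4677 bits

Both sides equal 2.4677 bits. ✓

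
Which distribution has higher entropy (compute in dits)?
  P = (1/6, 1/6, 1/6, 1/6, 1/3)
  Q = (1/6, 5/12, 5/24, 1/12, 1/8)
P

Computing entropies in dits:
H(P) = 0.6778
H(Q) = 0.6329

Distribution P has higher entropy.

Intuition: The distribution closer to uniform (more spread out) has higher entropy.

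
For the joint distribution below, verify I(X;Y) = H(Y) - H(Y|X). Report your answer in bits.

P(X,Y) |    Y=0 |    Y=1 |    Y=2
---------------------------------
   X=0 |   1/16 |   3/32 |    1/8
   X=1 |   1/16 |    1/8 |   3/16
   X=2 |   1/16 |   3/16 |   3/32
I(X;Y) = 0.0377 bits

Mutual information has multiple equivalent forms:
- I(X;Y) = H(X) - H(X|Y)
- I(X;Y) = H(Y) - H(Y|X)
- I(X;Y) = H(X) + H(Y) - H(X,Y)

Computing all quantities:
H(X) = 1.5749, H(Y) = 1.5087, H(X,Y) = 3.0460
H(X|Y) = 1.5372, H(Y|X) = 1.4710

Verification:
H(X) - H(X|Y) = 1.5749 - 1.5372 = 0.0377
H(Y) - H(Y|X) = 1.5087 - 1.4710 = 0.0377
H(X) + H(Y) - H(X,Y) = 1.5749 + 1.5087 - 3.0460 = 0.0377

All forms give I(X;Y) = 0.0377 bits. ✓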